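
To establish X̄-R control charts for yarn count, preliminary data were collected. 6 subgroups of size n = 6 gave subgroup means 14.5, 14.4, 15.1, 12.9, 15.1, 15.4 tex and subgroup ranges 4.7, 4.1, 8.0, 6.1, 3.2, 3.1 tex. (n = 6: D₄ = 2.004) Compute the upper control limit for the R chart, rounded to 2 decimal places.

9.75

R̄ = (4.7 + 4.1 + 8.0 + 6.1 + 3.2 + 3.1) / 6 = 29.2000 / 6 = 4.8667
UCL_R = D₄·R̄ = 2.004 × 4.8667 = 9.7528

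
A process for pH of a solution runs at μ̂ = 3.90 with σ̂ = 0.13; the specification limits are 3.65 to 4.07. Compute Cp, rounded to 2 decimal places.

Cp = (USL − LSL) / (6σ̂) = (4.07 − 3.65) / (6 × 0.13) = 0.4200 / 0.7800 = 0.5385

0.54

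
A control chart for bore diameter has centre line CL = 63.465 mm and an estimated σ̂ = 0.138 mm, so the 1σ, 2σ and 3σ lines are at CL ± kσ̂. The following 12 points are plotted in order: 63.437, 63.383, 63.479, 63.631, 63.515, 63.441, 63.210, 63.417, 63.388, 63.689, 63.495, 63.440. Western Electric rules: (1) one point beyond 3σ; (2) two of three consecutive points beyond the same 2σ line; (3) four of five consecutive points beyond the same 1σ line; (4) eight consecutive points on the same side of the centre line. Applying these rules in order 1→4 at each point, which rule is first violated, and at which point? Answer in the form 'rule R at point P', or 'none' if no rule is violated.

none

Zone of each point (C = within 1σ̂, B = 1σ̂–2σ̂, A = 2σ̂–3σ̂, * = beyond 3σ̂; sign = side of CL): 1:-C, 2:-C, 3:+C, 4:+B, 5:+C, 6:-C, 7:-B, 8:-C, 9:-C, 10:+B, 11:+C, 12:-C
No rule fires across all 12 points.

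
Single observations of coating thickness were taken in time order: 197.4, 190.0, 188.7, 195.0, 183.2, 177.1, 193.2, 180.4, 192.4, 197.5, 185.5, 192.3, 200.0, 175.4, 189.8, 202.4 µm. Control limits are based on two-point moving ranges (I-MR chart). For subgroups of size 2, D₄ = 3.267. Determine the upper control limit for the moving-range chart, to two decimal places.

34.19

Moving ranges: 7.4, 1.3, 6.3, 11.8, 6.1, 16.1, 12.8, 12.0, 5.1, 12.0, 6.8, 7.7, 24.6, 14.4, 12.6; M̄R̄ = 157.0000 / 15 = 10.4667
UCL_MR = D₄·M̄R̄ = 3.267 × 10.4667 = 34.1946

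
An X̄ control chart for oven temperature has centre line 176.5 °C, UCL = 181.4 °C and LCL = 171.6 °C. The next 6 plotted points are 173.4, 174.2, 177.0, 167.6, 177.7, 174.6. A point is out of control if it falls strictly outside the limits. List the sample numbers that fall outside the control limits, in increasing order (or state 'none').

Compare each point to [171.6, 181.4]: sample 4 = 167.6 < LCL.

4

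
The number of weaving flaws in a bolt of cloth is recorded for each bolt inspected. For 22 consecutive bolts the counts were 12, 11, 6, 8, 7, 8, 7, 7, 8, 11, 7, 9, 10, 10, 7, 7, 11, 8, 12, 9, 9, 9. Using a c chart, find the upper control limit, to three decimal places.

17.658

c̄ = (12 + 11 + 6 + 8 + 7 + 8 + 7 + 7 + 8 + 11 + 7 + 9 + 10 + 10 + 7 + 7 + 11 + 8 + 12 + 9 + 9 + 9) / 22 = 193 / 22 = 8.7727
UCL = c̄ + 3√c̄ = 8.7727 + 3 × √8.7727 = 8.7727 + 3 × 2.9619 = 17.6584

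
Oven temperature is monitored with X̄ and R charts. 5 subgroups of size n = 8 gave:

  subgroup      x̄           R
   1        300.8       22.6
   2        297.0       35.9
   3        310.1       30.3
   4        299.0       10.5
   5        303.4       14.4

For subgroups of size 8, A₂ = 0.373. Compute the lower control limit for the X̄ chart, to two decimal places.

293.58

X̄̄ = (300.8 + 297.0 + 310.1 + 299.0 + 303.4) / 5 = 1510.3000 / 5 = 302.0600
R̄ = (22.6 + 35.9 + 30.3 + 10.5 + 14.4) / 5 = 113.7000 / 5 = 22.7400
LCL = X̄̄ − A₂·R̄ = 302.0600 − 0.373 × 22.7400 = 293.5780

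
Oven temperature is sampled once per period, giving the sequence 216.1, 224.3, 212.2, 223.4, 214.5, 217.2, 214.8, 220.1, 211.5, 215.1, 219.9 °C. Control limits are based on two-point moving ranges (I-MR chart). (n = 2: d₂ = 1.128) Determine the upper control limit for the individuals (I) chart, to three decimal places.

235.223

X̄ = (216.1 + 224.3 + 212.2 + 223.4 + 214.5 + 217.2 + 214.8 + 220.1 + 211.5 + 215.1 + 219.9) / 11 = 217.1909
Moving ranges: 8.2, 12.1, 11.2, 8.9, 2.7, 2.4, 5.3, 8.6, 3.6, 4.8; M̄R̄ = 67.8000 / 10 = 6.7800
UCL = X̄ + 3·M̄R̄/d₂ = 217.1909 + 3 × 6.7800 / 1.128 = 235.2228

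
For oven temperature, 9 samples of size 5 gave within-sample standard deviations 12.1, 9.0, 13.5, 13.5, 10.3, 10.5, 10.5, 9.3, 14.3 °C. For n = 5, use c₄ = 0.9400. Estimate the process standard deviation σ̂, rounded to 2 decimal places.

12.17

s̄ = (12.1 + 9.0 + 13.5 + 13.5 + 10.3 + 10.5 + 10.5 + 9.3 + 14.3) / 9 = 11.4444
σ̂ = s̄ / c₄ = 11.4444 / 0.9400 = 12.1749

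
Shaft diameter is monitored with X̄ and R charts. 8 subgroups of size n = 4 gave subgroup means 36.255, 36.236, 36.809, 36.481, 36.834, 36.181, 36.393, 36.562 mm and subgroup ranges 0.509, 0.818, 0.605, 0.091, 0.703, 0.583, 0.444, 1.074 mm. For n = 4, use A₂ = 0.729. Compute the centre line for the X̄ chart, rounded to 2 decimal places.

36.47

X̄̄ = (36.255 + 36.236 + 36.809 + 36.481 + 36.834 + 36.181 + 36.393 + 36.562) / 8 = 291.7510 / 8 = 36.4689
CL = X̄̄ = 36.4689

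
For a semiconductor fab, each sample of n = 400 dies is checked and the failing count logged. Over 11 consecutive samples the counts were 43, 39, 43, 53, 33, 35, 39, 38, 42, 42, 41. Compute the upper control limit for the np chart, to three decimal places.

p̄ = Σdᵢ / (k·n) = 448 / (11 × 400) = 0.10182
UCL = np̄ + 3·√(np̄(1−p̄)) = 40.7273 + 3 × √(40.7273×0.89818) = 40.7273 + 3 × 6.0482 = 58.8718

58.872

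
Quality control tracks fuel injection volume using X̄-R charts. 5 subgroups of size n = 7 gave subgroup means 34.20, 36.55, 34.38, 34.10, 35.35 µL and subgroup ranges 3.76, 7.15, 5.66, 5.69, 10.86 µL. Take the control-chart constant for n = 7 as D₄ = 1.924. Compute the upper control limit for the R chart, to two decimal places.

12.74

R̄ = (3.76 + 7.15 + 5.66 + 5.69 + 10.86) / 5 = 33.1200 / 5 = 6.6240
UCL_R = D₄·R̄ = 1.924 × 6.6240 = 12.7446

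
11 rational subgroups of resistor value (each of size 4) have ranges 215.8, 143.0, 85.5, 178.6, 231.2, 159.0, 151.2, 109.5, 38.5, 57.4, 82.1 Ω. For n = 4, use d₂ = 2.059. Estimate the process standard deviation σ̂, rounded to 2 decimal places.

R̄ = (215.8 + 143.0 + 85.5 + 178.6 + 231.2 + 159.0 + 151.2 + 109.5 + 38.5 + 57.4 + 82.1) / 11 = 131.9818
σ̂ = R̄ / d₂ = 131.9818 / 2.059 = 64.1000

64.10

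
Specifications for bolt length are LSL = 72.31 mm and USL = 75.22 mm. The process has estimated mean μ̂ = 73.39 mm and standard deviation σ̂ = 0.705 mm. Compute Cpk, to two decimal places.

Cpu = (USL − μ̂) / (3σ̂) = (75.22 − 73.39) / (3 × 0.705) = 0.8652; Cpl = (μ̂ − LSL) / (3σ̂) = (73.39 − 72.31) / (3 × 0.705) = 0.5106; Cpk = min(Cpu, Cpl) = 0.5106

0.51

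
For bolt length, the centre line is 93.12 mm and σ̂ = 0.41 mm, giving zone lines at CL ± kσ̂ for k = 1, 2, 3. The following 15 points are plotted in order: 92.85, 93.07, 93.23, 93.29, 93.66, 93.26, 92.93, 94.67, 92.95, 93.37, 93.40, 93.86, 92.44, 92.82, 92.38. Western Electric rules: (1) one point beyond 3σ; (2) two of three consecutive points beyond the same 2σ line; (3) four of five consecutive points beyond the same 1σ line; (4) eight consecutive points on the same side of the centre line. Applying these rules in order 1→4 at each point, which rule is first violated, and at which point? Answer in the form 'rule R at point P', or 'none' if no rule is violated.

rule 1 at point 8

Zone of each point (C = within 1σ̂, B = 1σ̂–2σ̂, A = 2σ̂–3σ̂, * = beyond 3σ̂; sign = side of CL): 1:-C, 2:-C, 3:+C, 4:+C, 5:+B, 6:+C, 7:-C, 8:+*, 9:-C, 10:+C, 11:+C, 12:+B, 13:-B, 14:-C, 15:-B
Rule 1 (one point beyond the 3σ limits) is satisfied at point 8.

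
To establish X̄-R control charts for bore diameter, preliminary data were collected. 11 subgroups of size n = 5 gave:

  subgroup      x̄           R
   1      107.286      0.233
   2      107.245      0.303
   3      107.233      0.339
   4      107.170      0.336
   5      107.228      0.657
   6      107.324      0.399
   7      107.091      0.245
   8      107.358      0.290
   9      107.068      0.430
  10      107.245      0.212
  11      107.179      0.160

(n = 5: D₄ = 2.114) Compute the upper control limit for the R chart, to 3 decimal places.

0.693

R̄ = (0.233 + 0.303 + 0.339 + 0.336 + 0.657 + 0.399 + 0.245 + 0.290 + 0.430 + 0.212 + 0.160) / 11 = 3.6040 / 11 = 0.3276
UCL_R = D₄·R̄ = 2.114 × 0.3276 = 0.6926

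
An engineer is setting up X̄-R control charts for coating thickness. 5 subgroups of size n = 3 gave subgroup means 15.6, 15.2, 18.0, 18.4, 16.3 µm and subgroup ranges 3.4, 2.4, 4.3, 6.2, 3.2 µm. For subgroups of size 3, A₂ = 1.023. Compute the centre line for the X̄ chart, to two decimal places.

X̄̄ = (15.6 + 15.2 + 18.0 + 18.4 + 16.3) / 5 = 83.5000 / 5 = 16.7000
CL = X̄̄ = 16.7000

16.70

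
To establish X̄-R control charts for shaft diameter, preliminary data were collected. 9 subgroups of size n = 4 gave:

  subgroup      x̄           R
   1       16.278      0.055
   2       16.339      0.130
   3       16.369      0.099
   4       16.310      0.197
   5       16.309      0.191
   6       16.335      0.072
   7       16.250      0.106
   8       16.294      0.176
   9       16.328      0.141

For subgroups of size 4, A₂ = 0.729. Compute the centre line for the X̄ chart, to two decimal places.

16.31

X̄̄ = (16.278 + 16.339 + 16.369 + 16.310 + 16.309 + 16.335 + 16.250 + 16.294 + 16.328) / 9 = 146.8120 / 9 = 16.3124
CL = X̄̄ = 16.3124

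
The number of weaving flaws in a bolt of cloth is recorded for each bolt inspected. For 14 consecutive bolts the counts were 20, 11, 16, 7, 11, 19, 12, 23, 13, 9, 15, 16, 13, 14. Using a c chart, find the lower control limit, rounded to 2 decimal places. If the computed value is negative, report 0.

c̄ = (20 + 11 + 16 + 7 + 11 + 19 + 12 + 23 + 13 + 9 + 15 + 16 + 13 + 14) / 14 = 199 / 14 = 14.2143
LCL = c̄ − 3√c̄ = 14.2143 − 3 × 3.7702 = 2.9037

2.90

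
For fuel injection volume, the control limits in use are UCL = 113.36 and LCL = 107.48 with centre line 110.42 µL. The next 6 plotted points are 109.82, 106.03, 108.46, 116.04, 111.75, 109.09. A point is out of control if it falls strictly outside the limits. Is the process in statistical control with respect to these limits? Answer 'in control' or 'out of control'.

out of control

Compare each point to [107.48, 113.36]: sample 2 = 106.03 < LCL; sample 4 = 116.04 > UCL.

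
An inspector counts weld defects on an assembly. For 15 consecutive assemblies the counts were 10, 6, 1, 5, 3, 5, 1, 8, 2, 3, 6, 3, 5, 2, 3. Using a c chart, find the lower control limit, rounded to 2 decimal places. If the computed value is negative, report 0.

0.00

c̄ = (10 + 6 + 1 + 5 + 3 + 5 + 1 + 8 + 2 + 3 + 6 + 3 + 5 + 2 + 3) / 15 = 63 / 15 = 4.2000
LCL = c̄ − 3√c̄ = 4.2000 − 3 × 2.0494 = -1.9482 → 0 (cannot be negative)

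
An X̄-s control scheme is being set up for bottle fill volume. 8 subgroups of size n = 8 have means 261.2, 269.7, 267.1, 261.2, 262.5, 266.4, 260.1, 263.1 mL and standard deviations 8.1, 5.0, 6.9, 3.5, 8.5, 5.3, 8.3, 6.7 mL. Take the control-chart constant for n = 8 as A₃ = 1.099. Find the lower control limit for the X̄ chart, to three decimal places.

X̄̄ = (261.2 + 269.7 + 267.1 + 261.2 + 262.5 + 266.4 + 260.1 + 263.1) / 8 = 263.9125
s̄ = (8.1 + 5.0 + 6.9 + 3.5 + 8.5 + 5.3 + 8.3 + 6.7) / 8 = 6.5375
LCL = X̄̄ − A₃·s̄ = 263.9125 − 1.099 × 6.5375 = 256.7278

256.728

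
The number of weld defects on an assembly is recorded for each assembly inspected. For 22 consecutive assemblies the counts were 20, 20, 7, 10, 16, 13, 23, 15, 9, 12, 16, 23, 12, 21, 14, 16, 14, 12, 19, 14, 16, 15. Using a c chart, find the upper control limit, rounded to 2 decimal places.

27.06

c̄ = (20 + 20 + 7 + 10 + 16 + 13 + 23 + 15 + 9 + 12 + 16 + 23 + 12 + 21 + 14 + 16 + 14 + 12 + 19 + 14 + 16 + 15) / 22 = 337 / 22 = 15.3182
UCL = c̄ + 3√c̄ = 15.3182 + 3 × √15.3182 = 15.3182 + 3 × 3.9138 = 27.0597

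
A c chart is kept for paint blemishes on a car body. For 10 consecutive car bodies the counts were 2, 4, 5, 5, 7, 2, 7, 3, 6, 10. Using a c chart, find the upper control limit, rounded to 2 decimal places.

11.87

c̄ = (2 + 4 + 5 + 5 + 7 + 2 + 7 + 3 + 6 + 10) / 10 = 51 / 10 = 5.1000
UCL = c̄ + 3√c̄ = 5.1000 + 3 × √5.1000 = 5.1000 + 3 × 2.2583 = 11.8750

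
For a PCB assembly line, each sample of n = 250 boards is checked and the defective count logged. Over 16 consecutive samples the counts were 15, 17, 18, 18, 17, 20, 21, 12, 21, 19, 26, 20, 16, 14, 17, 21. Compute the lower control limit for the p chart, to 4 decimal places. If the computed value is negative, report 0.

p̄ = Σdᵢ / (k·n) = 292 / (16 × 250) = 0.07300
LCL = p̄ − 3·√(p̄(1−p̄)/n) = 0.07300 − 3 × 0.01645 = 0.02364

0.0236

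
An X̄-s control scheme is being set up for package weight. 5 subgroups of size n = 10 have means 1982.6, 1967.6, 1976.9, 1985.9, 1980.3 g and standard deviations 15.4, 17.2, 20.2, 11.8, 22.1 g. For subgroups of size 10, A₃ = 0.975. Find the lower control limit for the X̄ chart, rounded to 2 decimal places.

1961.75

X̄̄ = (1982.6 + 1967.6 + 1976.9 + 1985.9 + 1980.3) / 5 = 1978.6600
s̄ = (15.4 + 17.2 + 20.2 + 11.8 + 22.1) / 5 = 17.3400
LCL = X̄̄ − A₃·s̄ = 1978.6600 − 0.975 × 17.3400 = 1961.7535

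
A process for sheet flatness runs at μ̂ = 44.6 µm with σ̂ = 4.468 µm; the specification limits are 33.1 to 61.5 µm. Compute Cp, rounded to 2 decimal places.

Cp = (USL − LSL) / (6σ̂) = (61.5 − 33.1) / (6 × 4.468) = 28.4000 / 26.8080 = 1.0594

1.06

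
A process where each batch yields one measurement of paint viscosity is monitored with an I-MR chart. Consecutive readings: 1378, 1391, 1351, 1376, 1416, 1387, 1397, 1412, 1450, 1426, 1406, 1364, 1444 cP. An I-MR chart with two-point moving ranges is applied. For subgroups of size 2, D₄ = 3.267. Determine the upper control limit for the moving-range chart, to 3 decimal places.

102.366

Moving ranges: 13, 40, 25, 40, 29, 10, 15, 38, 24, 20, 42, 80; M̄R̄ = 376.0000 / 12 = 31.3333
UCL_MR = D₄·M̄R̄ = 3.267 × 31.3333 = 102.3660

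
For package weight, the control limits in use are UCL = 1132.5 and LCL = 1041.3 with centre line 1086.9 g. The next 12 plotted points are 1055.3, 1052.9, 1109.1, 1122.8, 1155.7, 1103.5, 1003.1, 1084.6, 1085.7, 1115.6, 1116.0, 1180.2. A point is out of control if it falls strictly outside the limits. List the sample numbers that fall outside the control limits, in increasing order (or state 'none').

Compare each point to [1041.3, 1132.5]: sample 5 = 1155.7 > UCL; sample 7 = 1003.1 < LCL; sample 12 = 1180.2 > UCL.

5, 7, 12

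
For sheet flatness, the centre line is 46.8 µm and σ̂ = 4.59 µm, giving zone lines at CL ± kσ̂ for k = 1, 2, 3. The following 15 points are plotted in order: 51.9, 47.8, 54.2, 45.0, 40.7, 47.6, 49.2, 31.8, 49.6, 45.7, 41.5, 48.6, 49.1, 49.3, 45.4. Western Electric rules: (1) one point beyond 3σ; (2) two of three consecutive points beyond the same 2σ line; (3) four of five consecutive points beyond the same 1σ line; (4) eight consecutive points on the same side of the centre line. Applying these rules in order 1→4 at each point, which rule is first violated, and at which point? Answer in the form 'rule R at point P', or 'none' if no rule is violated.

Zone of each point (C = within 1σ̂, B = 1σ̂–2σ̂, A = 2σ̂–3σ̂, * = beyond 3σ̂; sign = side of CL): 1:+B, 2:+C, 3:+B, 4:-C, 5:-B, 6:+C, 7:+C, 8:-*, 9:+C, 10:-C, 11:-B, 12:+C, 13:+C, 14:+C, 15:-C
Rule 1 (one point beyond the 3σ limits) is satisfied at point 8.

rule 1 at point 8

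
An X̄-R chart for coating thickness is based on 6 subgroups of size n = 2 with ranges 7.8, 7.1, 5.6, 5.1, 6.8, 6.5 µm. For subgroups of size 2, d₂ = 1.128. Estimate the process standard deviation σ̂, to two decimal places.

R̄ = (7.8 + 7.1 + 5.6 + 5.1 + 6.8 + 6.5) / 6 = 6.4833
σ̂ = R̄ / d₂ = 6.4833 / 1.128 = 5.7476

5.75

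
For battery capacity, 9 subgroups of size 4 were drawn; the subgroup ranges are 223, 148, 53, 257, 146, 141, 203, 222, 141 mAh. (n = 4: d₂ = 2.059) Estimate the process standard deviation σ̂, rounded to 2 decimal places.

82.78

R̄ = (223 + 148 + 53 + 257 + 146 + 141 + 203 + 222 + 141) / 9 = 170.4444
σ̂ = R̄ / d₂ = 170.4444 / 2.059 = 82.7802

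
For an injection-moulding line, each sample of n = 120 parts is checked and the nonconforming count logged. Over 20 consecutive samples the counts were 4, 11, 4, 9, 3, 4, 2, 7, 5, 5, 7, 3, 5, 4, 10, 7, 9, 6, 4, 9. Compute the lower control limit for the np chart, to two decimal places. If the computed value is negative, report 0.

0.00

p̄ = Σdᵢ / (k·n) = 118 / (20 × 120) = 0.04917
LCL = np̄ − 3·√(np̄(1−p̄)) = 5.9000 − 3 × 2.3685 = -1.2056 → 0 (negative, so LCL = 0)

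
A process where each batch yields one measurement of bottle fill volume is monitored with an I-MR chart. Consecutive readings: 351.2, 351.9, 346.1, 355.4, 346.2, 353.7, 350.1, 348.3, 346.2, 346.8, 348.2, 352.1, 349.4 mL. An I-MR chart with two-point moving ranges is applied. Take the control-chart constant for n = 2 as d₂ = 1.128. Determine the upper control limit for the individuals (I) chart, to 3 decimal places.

X̄ = (351.2 + 351.9 + 346.1 + 355.4 + 346.2 + 353.7 + 350.1 + 348.3 + 346.2 + 346.8 + 348.2 + 352.1 + 349.4) / 13 = 349.6615
Moving ranges: 0.7, 5.8, 9.3, 9.2, 7.5, 3.6, 1.8, 2.1, 0.6, 1.4, 3.9, 2.7; M̄R̄ = 48.6000 / 12 = 4.0500
UCL = X̄ + 3·M̄R̄/d₂ = 349.6615 + 3 × 4.0500 / 1.128 = 360.4328

360.433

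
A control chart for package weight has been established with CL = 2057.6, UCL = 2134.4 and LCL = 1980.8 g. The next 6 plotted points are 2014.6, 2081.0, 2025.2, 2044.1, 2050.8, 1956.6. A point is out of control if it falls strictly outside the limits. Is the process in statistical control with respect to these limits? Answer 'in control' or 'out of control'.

out of control

Compare each point to [1980.8, 2134.4]: sample 6 = 1956.6 < LCL.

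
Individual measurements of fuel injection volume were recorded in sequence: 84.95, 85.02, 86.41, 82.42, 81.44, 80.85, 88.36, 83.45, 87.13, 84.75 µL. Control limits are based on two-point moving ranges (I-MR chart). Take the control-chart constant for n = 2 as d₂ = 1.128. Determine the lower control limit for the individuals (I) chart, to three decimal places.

X̄ = (84.95 + 85.02 + 86.41 + 82.42 + 81.44 + 80.85 + 88.36 + 83.45 + 87.13 + 84.75) / 10 = 84.4780
Moving ranges: 0.07, 1.39, 3.99, 0.98, 0.59, 7.51, 4.91, 3.68, 2.38; M̄R̄ = 25.5000 / 9 = 2.8333
LCL = X̄ − 3·M̄R̄/d₂ = 84.4780 − 3 × 2.8333 / 1.128 = 76.9425

76.943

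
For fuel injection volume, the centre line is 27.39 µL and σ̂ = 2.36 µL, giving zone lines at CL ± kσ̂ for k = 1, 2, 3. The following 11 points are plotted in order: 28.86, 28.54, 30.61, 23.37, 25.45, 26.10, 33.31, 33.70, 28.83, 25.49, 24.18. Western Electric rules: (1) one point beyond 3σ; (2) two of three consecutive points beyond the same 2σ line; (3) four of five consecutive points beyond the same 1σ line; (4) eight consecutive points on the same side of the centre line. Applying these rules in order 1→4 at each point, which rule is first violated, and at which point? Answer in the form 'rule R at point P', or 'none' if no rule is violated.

Zone of each point (C = within 1σ̂, B = 1σ̂–2σ̂, A = 2σ̂–3σ̂, * = beyond 3σ̂; sign = side of CL): 1:+C, 2:+C, 3:+B, 4:-B, 5:-C, 6:-C, 7:+A, 8:+A, 9:+C, 10:-C, 11:-B
Rule 2 (two of three consecutive points beyond the same 2σ limit) is satisfied at point 8.

rule 2 at point 8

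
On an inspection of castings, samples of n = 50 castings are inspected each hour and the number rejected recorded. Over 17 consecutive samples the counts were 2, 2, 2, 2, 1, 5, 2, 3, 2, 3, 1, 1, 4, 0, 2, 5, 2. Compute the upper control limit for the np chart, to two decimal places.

6.73

p̄ = Σdᵢ / (k·n) = 39 / (17 × 50) = 0.04588
UCL = np̄ + 3·√(np̄(1−p̄)) = 2.2941 + 3 × √(2.2941×0.95412) = 2.2941 + 3 × 1.4795 = 6.7326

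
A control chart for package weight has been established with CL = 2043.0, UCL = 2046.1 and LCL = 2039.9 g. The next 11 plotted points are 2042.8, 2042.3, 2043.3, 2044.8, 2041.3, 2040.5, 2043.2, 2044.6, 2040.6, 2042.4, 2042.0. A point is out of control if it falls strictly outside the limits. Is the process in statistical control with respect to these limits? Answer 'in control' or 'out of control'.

All 11 points lie within [2039.9, 2046.1].

in control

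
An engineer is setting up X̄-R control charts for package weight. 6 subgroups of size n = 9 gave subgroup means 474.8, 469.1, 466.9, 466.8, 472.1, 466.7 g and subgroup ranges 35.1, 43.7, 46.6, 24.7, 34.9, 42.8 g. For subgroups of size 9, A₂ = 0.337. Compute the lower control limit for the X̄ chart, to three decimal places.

456.605

X̄̄ = (474.8 + 469.1 + 466.9 + 466.8 + 472.1 + 466.7) / 6 = 2816.4000 / 6 = 469.4000
R̄ = (35.1 + 43.7 + 46.6 + 24.7 + 34.9 + 42.8) / 6 = 227.8000 / 6 = 37.9667
LCL = X̄̄ − A₂·R̄ = 469.4000 − 0.337 × 37.9667 = 456.6052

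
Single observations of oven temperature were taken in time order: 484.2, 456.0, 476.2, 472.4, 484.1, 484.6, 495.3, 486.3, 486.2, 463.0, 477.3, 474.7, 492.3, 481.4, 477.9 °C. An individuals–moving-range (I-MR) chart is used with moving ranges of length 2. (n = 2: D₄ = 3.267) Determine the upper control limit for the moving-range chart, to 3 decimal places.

36.474

Moving ranges: 28.2, 20.2, 3.8, 11.7, 0.5, 10.7, 9.0, 0.1, 23.2, 14.3, 2.6, 17.6, 10.9, 3.5; M̄R̄ = 156.3000 / 14 = 11.1643
UCL_MR = D₄·M̄R̄ = 3.267 × 11.1643 = 36.4737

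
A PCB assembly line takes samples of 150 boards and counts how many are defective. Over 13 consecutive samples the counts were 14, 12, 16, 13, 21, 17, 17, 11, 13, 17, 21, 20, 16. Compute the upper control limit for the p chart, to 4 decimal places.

p̄ = Σdᵢ / (k·n) = 208 / (13 × 150) = 0.10667
UCL = p̄ + 3·√(p̄(1−p̄)/n) = 0.10667 + 3 × √(0.10667×0.89333/150) = 0.10667 + 3 × 0.02520 = 0.18228

0.1823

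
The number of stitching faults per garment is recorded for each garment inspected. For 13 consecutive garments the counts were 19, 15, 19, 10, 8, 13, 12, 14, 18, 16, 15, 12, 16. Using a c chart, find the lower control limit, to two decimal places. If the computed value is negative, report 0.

3.01

c̄ = (19 + 15 + 19 + 10 + 8 + 13 + 12 + 14 + 18 + 16 + 15 + 12 + 16) / 13 = 187 / 13 = 14.3846
LCL = c̄ − 3√c̄ = 14.3846 − 3 × 3.7927 = 3.0065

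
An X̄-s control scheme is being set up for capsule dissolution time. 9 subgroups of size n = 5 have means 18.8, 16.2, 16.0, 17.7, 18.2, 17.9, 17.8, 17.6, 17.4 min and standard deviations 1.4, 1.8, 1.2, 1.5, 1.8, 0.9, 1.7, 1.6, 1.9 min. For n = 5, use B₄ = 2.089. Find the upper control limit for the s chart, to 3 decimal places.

s̄ = (1.4 + 1.8 + 1.2 + 1.5 + 1.8 + 0.9 + 1.7 + 1.6 + 1.9) / 9 = 1.5333
UCL_s = B₄·s̄ = 2.089 × 1.5333 = 3.2031

3.203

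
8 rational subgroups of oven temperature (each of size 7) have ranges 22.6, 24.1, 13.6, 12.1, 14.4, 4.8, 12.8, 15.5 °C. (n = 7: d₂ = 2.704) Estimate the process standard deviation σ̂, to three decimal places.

5.543

R̄ = (22.6 + 24.1 + 13.6 + 12.1 + 14.4 + 4.8 + 12.8 + 15.5) / 8 = 14.9875
σ̂ = R̄ / d₂ = 14.9875 / 2.704 = 5.5427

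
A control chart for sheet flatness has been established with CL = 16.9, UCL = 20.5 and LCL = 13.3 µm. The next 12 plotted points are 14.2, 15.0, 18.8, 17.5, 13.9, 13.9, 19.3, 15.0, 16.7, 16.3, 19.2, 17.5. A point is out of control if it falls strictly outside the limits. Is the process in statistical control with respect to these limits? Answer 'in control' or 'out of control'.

All 12 points lie within [13.3, 20.5].

in control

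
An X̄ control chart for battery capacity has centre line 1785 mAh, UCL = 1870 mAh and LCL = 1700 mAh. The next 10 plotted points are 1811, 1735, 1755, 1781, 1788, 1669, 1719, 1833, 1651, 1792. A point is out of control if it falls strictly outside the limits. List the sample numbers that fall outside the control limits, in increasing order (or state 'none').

6, 9

Compare each point to [1700, 1870]: sample 6 = 1669 < LCL; sample 9 = 1651 < LCL.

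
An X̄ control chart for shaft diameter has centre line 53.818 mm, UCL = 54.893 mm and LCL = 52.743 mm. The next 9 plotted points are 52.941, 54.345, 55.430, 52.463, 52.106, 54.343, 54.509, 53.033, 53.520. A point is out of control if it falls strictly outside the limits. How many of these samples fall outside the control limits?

Compare each point to [52.743, 54.893]: sample 3 = 55.430 > UCL; sample 4 = 52.463 < LCL; sample 5 = 52.106 < LCL.

3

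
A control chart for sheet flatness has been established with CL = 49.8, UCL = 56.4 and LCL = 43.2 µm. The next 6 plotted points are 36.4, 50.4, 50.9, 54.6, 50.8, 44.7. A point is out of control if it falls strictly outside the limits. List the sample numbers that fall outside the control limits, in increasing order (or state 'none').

Compare each point to [43.2, 56.4]: sample 1 = 36.4 < LCL.

1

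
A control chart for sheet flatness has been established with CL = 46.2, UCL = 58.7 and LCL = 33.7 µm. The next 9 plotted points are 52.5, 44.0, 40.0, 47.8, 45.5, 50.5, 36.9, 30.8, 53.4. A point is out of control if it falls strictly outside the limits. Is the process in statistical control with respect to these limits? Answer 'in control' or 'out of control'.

Compare each point to [33.7, 58.7]: sample 8 = 30.8 < LCL.

out of control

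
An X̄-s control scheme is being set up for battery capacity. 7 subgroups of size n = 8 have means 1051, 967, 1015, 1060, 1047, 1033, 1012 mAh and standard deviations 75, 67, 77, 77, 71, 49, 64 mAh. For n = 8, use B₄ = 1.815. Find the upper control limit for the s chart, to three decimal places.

124.457

s̄ = (75 + 67 + 77 + 77 + 71 + 49 + 64) / 7 = 68.5714
UCL_s = B₄·s̄ = 1.815 × 68.5714 = 124.4571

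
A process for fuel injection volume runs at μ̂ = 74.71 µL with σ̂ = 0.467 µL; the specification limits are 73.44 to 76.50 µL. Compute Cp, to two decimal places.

1.09

Cp = (USL − LSL) / (6σ̂) = (76.50 − 73.44) / (6 × 0.467) = 3.0600 / 2.8020 = 1.0921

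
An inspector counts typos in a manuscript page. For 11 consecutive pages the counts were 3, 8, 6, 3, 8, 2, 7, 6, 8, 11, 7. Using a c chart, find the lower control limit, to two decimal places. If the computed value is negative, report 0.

0.00

c̄ = (3 + 8 + 6 + 3 + 8 + 2 + 7 + 6 + 8 + 11 + 7) / 11 = 69 / 11 = 6.2727
LCL = c̄ − 3√c̄ = 6.2727 − 3 × 2.5045 = -1.2409 → 0 (cannot be negative)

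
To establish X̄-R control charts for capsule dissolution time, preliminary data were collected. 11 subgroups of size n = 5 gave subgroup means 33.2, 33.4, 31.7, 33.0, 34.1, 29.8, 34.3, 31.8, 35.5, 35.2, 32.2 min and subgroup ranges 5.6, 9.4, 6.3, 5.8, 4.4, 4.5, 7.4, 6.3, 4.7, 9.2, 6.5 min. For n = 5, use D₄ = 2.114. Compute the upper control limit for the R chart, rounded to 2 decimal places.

13.47

R̄ = (5.6 + 9.4 + 6.3 + 5.8 + 4.4 + 4.5 + 7.4 + 6.3 + 4.7 + 9.2 + 6.5) / 11 = 70.1000 / 11 = 6.3727
UCL_R = D₄·R̄ = 2.114 × 6.3727 = 13.4719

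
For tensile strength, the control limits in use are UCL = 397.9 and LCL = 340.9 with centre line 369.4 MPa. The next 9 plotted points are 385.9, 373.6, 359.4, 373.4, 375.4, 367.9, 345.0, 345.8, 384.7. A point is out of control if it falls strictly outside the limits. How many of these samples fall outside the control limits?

All 9 points lie within [340.9, 397.9].

0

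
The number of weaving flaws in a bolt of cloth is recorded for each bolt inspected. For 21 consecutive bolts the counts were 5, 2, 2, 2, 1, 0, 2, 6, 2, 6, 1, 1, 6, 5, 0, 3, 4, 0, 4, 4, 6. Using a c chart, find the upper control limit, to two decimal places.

c̄ = (5 + 2 + 2 + 2 + 1 + 0 + 2 + 6 + 2 + 6 + 1 + 1 + 6 + 5 + 0 + 3 + 4 + 0 + 4 + 4 + 6) / 21 = 62 / 21 = 2.9524
UCL = c̄ + 3√c̄ = 2.9524 + 3 × √2.9524 = 2.9524 + 3 × 1.7182 = 8.1071

8.11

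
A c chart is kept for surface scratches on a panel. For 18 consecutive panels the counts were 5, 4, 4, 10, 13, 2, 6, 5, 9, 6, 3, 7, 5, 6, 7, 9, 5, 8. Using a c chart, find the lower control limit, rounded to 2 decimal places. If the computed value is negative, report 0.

c̄ = (5 + 4 + 4 + 10 + 13 + 2 + 6 + 5 + 9 + 6 + 3 + 7 + 5 + 6 + 7 + 9 + 5 + 8) / 18 = 114 / 18 = 6.3333
LCL = c̄ − 3√c̄ = 6.3333 − 3 × 2.5166 = -1.2165 → 0 (cannot be negative)

0.00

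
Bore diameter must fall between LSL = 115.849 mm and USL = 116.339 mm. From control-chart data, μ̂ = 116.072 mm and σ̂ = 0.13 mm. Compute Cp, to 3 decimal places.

0.628

Cp = (USL − LSL) / (6σ̂) = (116.339 − 115.849) / (6 × 0.13) = 0.4900 / 0.7800 = 0.6282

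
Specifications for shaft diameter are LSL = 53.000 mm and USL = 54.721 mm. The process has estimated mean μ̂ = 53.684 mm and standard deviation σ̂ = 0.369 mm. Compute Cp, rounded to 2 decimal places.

0.78

Cp = (USL − LSL) / (6σ̂) = (54.721 − 53.000) / (6 × 0.369) = 1.7210 / 2.2140 = 0.7773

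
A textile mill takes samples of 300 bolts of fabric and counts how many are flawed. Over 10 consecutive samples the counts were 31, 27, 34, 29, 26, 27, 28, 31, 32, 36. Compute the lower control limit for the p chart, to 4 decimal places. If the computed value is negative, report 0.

p̄ = Σdᵢ / (k·n) = 301 / (10 × 300) = 0.10033
LCL = p̄ − 3·√(p̄(1−p̄)/n) = 0.10033 − 3 × 0.01735 = 0.04829

0.0483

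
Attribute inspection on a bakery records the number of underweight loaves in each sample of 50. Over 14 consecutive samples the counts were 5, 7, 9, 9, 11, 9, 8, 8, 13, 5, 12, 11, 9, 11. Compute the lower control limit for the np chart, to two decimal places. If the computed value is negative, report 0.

0.90

p̄ = Σdᵢ / (k·n) = 127 / (14 × 50) = 0.18143
LCL = np̄ − 3·√(np̄(1−p̄)) = 9.0714 − 3 × 2.7250 = 0.8964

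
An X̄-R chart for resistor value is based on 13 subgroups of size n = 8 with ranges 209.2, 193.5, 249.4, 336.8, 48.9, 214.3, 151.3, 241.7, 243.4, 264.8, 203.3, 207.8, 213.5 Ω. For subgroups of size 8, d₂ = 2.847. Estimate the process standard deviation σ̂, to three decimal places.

75.056

R̄ = (209.2 + 193.5 + 249.4 + 336.8 + 48.9 + 214.3 + 151.3 + 241.7 + 243.4 + 264.8 + 203.3 + 207.8 + 213.5) / 13 = 213.6846
σ̂ = R̄ / d₂ = 213.6846 / 2.847 = 75.0561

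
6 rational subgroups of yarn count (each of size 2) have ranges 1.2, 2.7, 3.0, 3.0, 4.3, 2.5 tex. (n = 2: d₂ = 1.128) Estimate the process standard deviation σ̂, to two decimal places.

2.47

R̄ = (1.2 + 2.7 + 3.0 + 3.0 + 4.3 + 2.5) / 6 = 2.7833
σ̂ = R̄ / d₂ = 2.7833 / 1.128 = 2.4675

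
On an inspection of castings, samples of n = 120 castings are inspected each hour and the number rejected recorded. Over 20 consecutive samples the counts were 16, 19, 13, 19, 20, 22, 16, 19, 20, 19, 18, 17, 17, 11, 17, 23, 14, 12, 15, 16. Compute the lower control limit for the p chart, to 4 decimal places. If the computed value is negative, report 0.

0.0471

p̄ = Σdᵢ / (k·n) = 343 / (20 × 120) = 0.14292
LCL = p̄ − 3·√(p̄(1−p̄)/n) = 0.14292 − 3 × 0.03195 = 0.04707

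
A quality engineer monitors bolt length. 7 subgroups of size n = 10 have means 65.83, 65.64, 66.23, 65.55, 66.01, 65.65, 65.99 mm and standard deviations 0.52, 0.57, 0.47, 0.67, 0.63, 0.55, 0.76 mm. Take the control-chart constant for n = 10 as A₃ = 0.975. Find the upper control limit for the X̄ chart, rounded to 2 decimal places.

X̄̄ = (65.83 + 65.64 + 66.23 + 65.55 + 66.01 + 65.65 + 65.99) / 7 = 65.8429
s̄ = (0.52 + 0.57 + 0.47 + 0.67 + 0.63 + 0.55 + 0.76) / 7 = 0.5957
UCL = X̄̄ + A₃·s̄ = 65.8429 + 0.975 × 0.5957 = 66.4237

66.42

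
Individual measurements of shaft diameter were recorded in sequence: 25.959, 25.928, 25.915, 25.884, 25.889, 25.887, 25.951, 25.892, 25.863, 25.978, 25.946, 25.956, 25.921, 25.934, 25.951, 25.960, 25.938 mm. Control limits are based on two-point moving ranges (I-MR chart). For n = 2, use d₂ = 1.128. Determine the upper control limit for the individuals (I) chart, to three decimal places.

26.008

X̄ = (25.959 + 25.928 + 25.915 + 25.884 + 25.889 + 25.887 + 25.951 + 25.892 + 25.863 + 25.978 + 25.946 + 25.956 + 25.921 + 25.934 + 25.951 + 25.960 + 25.938) / 17 = 25.9266
Moving ranges: 0.031, 0.013, 0.031, 0.005, 0.002, 0.064, 0.059, 0.029, 0.115, 0.032, 0.010, 0.035, 0.013, 0.017, 0.009, 0.022; M̄R̄ = 0.4870 / 16 = 0.0304
UCL = X̄ + 3·M̄R̄/d₂ = 25.9266 + 3 × 0.0304 / 1.128 = 26.0075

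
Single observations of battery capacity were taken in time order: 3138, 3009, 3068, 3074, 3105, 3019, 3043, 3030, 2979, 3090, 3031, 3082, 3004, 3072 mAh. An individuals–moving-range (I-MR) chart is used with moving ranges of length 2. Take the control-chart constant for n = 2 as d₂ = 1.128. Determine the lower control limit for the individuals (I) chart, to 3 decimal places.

2896.433

X̄ = (3138 + 3009 + 3068 + 3074 + 3105 + 3019 + 3043 + 3030 + 2979 + 3090 + 3031 + 3082 + 3004 + 3072) / 14 = 3053.1429
Moving ranges: 129, 59, 6, 31, 86, 24, 13, 51, 111, 59, 51, 78, 68; M̄R̄ = 766.0000 / 13 = 58.9231
LCL = X̄ − 3·M̄R̄/d₂ = 3053.1429 − 3 × 58.9231 / 1.128 = 2896.4325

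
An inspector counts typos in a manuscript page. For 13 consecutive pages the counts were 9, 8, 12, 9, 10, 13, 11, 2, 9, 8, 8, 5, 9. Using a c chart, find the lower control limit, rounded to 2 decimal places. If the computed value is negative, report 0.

0.00

c̄ = (9 + 8 + 12 + 9 + 10 + 13 + 11 + 2 + 9 + 8 + 8 + 5 + 9) / 13 = 113 / 13 = 8.6923
LCL = c̄ − 3√c̄ = 8.6923 − 3 × 2.9483 = -0.1525 → 0 (cannot be negative)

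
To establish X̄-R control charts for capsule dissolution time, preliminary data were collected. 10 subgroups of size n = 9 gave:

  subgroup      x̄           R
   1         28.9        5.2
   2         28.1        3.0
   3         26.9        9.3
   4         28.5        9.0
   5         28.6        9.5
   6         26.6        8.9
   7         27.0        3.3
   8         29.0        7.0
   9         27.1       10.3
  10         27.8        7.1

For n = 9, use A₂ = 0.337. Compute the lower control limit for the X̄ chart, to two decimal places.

X̄̄ = (28.9 + 28.1 + 26.9 + 28.5 + 28.6 + 26.6 + 27.0 + 29.0 + 27.1 + 27.8) / 10 = 278.5000 / 10 = 27.8500
R̄ = (5.2 + 3.0 + 9.3 + 9.0 + 9.5 + 8.9 + 3.3 + 7.0 + 10.3 + 7.1) / 10 = 72.6000 / 10 = 7.2600
LCL = X̄̄ − A₂·R̄ = 27.8500 − 0.337 × 7.2600 = 25.4034

25.40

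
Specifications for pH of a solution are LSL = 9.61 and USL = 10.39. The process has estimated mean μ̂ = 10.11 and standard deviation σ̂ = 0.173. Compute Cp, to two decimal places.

Cp = (USL − LSL) / (6σ̂) = (10.39 − 9.61) / (6 × 0.173) = 0.7800 / 1.0380 = 0.7514

0.75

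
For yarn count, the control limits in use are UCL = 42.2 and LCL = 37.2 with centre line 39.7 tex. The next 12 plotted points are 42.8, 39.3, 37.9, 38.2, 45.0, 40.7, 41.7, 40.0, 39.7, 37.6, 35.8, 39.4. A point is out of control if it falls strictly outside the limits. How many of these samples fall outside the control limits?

Compare each point to [37.2, 42.2]: sample 1 = 42.8 > UCL; sample 5 = 45.0 > UCL; sample 11 = 35.8 < LCL.

3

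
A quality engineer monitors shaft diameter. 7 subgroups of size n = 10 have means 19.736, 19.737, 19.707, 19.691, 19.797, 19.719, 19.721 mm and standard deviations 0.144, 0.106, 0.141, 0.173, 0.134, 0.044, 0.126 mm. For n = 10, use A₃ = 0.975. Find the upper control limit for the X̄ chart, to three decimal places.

X̄̄ = (19.736 + 19.737 + 19.707 + 19.691 + 19.797 + 19.719 + 19.721) / 7 = 19.7297
s̄ = (0.144 + 0.106 + 0.141 + 0.173 + 0.134 + 0.044 + 0.126) / 7 = 0.1240
UCL = X̄̄ + A₃·s̄ = 19.7297 + 0.975 × 0.1240 = 19.8506

19.851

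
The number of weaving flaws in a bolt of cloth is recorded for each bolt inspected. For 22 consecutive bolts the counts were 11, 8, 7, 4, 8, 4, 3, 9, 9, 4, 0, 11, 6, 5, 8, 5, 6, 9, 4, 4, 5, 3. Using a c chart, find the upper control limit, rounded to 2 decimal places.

c̄ = (11 + 8 + 7 + 4 + 8 + 4 + 3 + 9 + 9 + 4 + 0 + 11 + 6 + 5 + 8 + 5 + 6 + 9 + 4 + 4 + 5 + 3) / 22 = 133 / 22 = 6.0455
UCL = c̄ + 3√c̄ = 6.0455 + 3 × √6.0455 = 6.0455 + 3 × 2.4588 = 13.4217

13.42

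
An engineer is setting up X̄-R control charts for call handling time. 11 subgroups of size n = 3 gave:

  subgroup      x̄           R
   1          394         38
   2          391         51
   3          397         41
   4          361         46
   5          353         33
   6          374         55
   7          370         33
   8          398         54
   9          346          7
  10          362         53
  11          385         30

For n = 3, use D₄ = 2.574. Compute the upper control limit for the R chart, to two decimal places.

103.19

R̄ = (38 + 51 + 41 + 46 + 33 + 55 + 33 + 54 + 7 + 53 + 30) / 11 = 441.0000 / 11 = 40.0909
UCL_R = D₄·R̄ = 2.574 × 40.0909 = 103.1940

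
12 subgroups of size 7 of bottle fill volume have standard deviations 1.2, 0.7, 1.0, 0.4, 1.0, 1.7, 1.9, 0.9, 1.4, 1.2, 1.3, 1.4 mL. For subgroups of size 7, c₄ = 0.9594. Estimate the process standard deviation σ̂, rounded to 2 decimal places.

s̄ = (1.2 + 0.7 + 1.0 + 0.4 + 1.0 + 1.7 + 1.9 + 0.9 + 1.4 + 1.2 + 1.3 + 1.4) / 12 = 1.1750
σ̂ = s̄ / c₄ = 1.1750 / 0.9594 = 1.2247

1.22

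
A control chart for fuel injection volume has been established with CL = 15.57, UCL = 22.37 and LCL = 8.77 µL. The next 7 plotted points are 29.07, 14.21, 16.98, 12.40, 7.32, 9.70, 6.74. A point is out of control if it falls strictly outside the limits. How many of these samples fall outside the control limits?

Compare each point to [8.77, 22.37]: sample 1 = 29.07 > UCL; sample 5 = 7.32 < LCL; sample 7 = 6.74 < LCL.

3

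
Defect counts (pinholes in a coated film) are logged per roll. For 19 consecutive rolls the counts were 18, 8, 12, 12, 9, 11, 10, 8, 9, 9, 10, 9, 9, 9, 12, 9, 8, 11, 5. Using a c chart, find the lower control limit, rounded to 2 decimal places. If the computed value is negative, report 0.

0.46

c̄ = (18 + 8 + 12 + 12 + 9 + 11 + 10 + 8 + 9 + 9 + 10 + 9 + 9 + 9 + 12 + 9 + 8 + 11 + 5) / 19 = 188 / 19 = 9.8947
LCL = c̄ − 3√c̄ = 9.8947 − 3 × 3.1456 = 0.4580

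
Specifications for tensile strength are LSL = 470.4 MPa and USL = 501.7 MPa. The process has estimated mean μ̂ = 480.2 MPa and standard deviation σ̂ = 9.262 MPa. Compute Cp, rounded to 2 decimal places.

0.56

Cp = (USL − LSL) / (6σ̂) = (501.7 − 470.4) / (6 × 9.262) = 31.3000 / 55.5720 = 0.5632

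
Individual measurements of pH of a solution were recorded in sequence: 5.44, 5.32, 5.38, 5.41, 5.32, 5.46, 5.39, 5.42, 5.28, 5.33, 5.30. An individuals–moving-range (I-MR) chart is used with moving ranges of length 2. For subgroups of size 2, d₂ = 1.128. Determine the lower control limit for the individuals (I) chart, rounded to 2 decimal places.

5.17

X̄ = (5.44 + 5.32 + 5.38 + 5.41 + 5.32 + 5.46 + 5.39 + 5.42 + 5.28 + 5.33 + 5.30) / 11 = 5.3682
Moving ranges: 0.12, 0.06, 0.03, 0.09, 0.14, 0.07, 0.03, 0.14, 0.05, 0.03; M̄R̄ = 0.7600 / 10 = 0.0760
LCL = X̄ − 3·M̄R̄/d₂ = 5.3682 − 3 × 0.0760 / 1.128 = 5.1661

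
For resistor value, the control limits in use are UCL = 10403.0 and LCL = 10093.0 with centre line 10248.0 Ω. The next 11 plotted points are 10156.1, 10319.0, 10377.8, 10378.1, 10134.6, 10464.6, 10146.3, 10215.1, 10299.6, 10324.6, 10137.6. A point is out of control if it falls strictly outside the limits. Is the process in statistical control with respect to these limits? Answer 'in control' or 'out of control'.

Compare each point to [10093.0, 10403.0]: sample 6 = 10464.6 > UCL.

out of control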